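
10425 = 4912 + 5513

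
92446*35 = 3235610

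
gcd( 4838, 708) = 118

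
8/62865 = 8/62865 = 0.00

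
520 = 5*104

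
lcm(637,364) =2548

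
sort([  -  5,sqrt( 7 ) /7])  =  [ - 5,sqrt( 7) /7] 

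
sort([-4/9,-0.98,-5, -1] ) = [ - 5,-1, - 0.98,-4/9 ] 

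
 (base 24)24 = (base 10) 52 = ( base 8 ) 64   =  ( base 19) 2e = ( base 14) 3A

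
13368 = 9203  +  4165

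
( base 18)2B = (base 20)27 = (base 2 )101111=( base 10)47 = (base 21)25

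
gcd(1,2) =1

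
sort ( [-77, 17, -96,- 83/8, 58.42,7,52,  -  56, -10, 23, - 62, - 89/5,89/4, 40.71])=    [ - 96, - 77, - 62, - 56, - 89/5,-83/8 ,  -  10 , 7, 17, 89/4, 23, 40.71, 52,58.42]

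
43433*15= 651495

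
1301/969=1 + 332/969=1.34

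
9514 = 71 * 134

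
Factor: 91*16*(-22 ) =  - 2^5*7^1*11^1*13^1=- 32032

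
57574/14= 28787/7 = 4112.43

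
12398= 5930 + 6468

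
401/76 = 401/76 = 5.28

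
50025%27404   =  22621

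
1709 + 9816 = 11525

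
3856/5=771 + 1/5 = 771.20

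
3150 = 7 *450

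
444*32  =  14208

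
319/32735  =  319/32735 = 0.01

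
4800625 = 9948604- 5147979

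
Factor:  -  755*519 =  - 3^1 * 5^1* 151^1*173^1 = - 391845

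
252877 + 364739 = 617616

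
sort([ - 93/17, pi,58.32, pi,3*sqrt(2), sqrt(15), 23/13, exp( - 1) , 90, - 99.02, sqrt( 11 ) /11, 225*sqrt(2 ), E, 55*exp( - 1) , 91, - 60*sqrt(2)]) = [-99.02, - 60 *sqrt(2), - 93/17, sqrt( 11)/11, exp(  -  1), 23/13, E, pi, pi, sqrt(15),3*sqrt(2),  55*exp( - 1), 58.32, 90, 91, 225*sqrt ( 2 )]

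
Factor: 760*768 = 2^11 * 3^1 * 5^1 * 19^1 = 583680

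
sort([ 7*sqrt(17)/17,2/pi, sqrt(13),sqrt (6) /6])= [ sqrt(6)/6, 2/pi, 7*sqrt( 17)/17,sqrt( 13)]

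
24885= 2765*9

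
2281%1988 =293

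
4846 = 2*2423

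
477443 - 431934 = 45509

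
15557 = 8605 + 6952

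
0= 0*861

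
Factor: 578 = 2^1*17^2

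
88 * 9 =792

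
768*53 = 40704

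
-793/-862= 793/862 = 0.92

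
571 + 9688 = 10259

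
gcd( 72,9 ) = 9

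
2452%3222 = 2452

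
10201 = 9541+660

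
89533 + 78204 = 167737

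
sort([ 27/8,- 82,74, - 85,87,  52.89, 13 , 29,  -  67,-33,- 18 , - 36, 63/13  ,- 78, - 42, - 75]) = [ - 85, - 82,  -  78, - 75, - 67,-42, -36, - 33, - 18,27/8,63/13 , 13,29, 52.89, 74,87]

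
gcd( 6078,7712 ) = 2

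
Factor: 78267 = 3^1 *7^1*3727^1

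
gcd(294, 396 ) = 6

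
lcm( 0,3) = 0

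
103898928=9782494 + 94116434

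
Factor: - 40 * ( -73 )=2920 = 2^3*5^1*73^1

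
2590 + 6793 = 9383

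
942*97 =91374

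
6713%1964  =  821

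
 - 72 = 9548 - 9620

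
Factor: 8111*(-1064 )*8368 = -2^7*7^1*19^1 * 523^1* 8111^1 = - 72216710272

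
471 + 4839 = 5310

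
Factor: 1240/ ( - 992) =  - 2^( - 2 )*5^1 = - 5/4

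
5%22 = 5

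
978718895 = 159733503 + 818985392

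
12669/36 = 4223/12 = 351.92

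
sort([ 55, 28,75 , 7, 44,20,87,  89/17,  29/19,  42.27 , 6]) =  [29/19,89/17,6,7,20, 28,  42.27,44,  55, 75,  87]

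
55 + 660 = 715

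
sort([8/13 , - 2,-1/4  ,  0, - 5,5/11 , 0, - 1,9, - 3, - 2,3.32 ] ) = [ - 5,- 3  , - 2 , - 2, - 1 ,-1/4,0,0, 5/11,8/13,3.32,9 ] 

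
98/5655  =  98/5655 = 0.02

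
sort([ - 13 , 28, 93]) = [ - 13, 28, 93 ] 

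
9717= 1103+8614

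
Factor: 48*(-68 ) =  - 2^6*3^1*17^1 =- 3264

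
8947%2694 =865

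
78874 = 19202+59672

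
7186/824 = 8 + 297/412 = 8.72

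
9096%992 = 168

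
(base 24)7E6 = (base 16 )1116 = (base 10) 4374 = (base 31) 4h3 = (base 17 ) F25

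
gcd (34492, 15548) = 4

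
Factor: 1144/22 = 2^2*13^1= 52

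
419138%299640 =119498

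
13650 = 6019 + 7631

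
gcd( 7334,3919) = 1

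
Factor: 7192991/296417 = 11^(-1) * 13^1*443^1* 1249^1*26947^( - 1) 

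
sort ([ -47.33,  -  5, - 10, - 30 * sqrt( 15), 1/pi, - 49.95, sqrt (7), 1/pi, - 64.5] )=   [  -  30* sqrt( 15 ), - 64.5 , - 49.95, - 47.33, - 10, - 5, 1/pi, 1/pi, sqrt( 7)]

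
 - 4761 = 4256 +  - 9017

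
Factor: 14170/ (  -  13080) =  - 13/12 = - 2^(  -  2)*3^ ( - 1)* 13^1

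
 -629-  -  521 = -108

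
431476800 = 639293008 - 207816208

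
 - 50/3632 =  - 25/1816 = - 0.01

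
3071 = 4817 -1746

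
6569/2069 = 6569/2069 = 3.17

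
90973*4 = 363892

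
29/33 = 29/33=0.88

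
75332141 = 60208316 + 15123825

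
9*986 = 8874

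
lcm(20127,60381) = 60381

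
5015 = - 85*( - 59)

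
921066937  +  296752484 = 1217819421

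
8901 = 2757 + 6144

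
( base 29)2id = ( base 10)2217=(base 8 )4251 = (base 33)216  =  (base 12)1349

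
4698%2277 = 144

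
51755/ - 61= - 849 + 34/61 = - 848.44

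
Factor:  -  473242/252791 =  - 878/469 = - 2^1*7^ ( - 1)*67^( - 1)*439^1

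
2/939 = 2/939  =  0.00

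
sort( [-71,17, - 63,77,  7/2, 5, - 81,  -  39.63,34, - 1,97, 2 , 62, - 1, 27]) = [ - 81,  -  71 , - 63, - 39.63, -1, - 1,  2, 7/2,  5, 17, 27,  34, 62 , 77,97]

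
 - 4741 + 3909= - 832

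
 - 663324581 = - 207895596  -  455428985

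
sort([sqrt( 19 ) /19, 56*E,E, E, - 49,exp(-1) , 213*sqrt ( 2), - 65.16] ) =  [ - 65.16, - 49,sqrt( 19 )/19,  exp( - 1), E,E, 56*E,213*sqrt(2)]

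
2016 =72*28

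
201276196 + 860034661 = 1061310857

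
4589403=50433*91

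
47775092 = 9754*4898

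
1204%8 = 4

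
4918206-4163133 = 755073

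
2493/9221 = 2493/9221 = 0.27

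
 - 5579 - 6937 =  - 12516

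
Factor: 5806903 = 269^1*21587^1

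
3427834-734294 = 2693540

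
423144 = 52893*8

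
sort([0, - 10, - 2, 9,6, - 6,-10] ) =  [ - 10 , -10,-6, - 2, 0, 6, 9]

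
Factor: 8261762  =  2^1*17^1*43^1*5651^1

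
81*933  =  75573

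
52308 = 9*5812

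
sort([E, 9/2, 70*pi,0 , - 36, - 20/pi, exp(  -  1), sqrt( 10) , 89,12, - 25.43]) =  [ - 36, - 25.43,-20/pi, 0, exp ( - 1), E, sqrt( 10),9/2,12, 89, 70*pi ]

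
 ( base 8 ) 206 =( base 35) 3T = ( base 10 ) 134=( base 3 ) 11222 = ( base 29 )4i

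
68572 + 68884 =137456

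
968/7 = 138 +2/7 = 138.29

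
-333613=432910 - 766523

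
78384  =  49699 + 28685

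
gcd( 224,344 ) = 8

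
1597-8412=-6815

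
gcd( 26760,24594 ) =6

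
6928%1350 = 178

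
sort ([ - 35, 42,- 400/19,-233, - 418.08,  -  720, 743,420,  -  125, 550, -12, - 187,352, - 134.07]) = [ - 720, - 418.08 , - 233 , -187,  -  134.07, - 125, - 35, - 400/19, - 12, 42, 352,420, 550,743]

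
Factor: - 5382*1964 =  - 2^3*3^2*13^1*23^1*491^1 = - 10570248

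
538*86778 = 46686564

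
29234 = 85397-56163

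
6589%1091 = 43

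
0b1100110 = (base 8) 146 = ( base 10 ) 102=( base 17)60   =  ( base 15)6C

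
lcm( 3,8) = 24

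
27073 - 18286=8787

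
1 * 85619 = 85619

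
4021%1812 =397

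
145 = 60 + 85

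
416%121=53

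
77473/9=77473/9= 8608.11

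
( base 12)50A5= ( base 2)10001000111101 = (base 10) 8765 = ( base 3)110000122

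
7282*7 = 50974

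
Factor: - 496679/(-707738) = 2^(-1)*19^1*26141^1*353869^( - 1)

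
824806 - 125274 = 699532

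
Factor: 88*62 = 5456 =2^4*11^1*31^1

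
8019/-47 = -171+ 18/47 = - 170.62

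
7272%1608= 840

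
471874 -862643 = -390769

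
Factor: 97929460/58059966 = 48964730/29029983= 2^1  *3^( - 1)*5^1 *71^( - 1)*73^ (-1)*1129^1*1867^( - 1)*4337^1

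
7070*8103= 57288210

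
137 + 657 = 794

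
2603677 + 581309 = 3184986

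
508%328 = 180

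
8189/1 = 8189=   8189.00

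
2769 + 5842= 8611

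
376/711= 376/711 = 0.53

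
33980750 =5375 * 6322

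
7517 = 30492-22975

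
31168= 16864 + 14304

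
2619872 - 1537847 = 1082025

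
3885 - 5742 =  - 1857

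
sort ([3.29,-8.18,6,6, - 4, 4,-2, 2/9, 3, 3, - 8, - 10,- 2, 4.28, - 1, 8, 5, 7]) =[  -  10,  -  8.18, - 8, - 4,-2,  -  2,  -  1, 2/9,3,3, 3.29, 4, 4.28, 5,  6, 6,7,8]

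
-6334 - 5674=-12008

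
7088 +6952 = 14040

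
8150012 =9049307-899295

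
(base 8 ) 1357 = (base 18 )25d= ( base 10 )751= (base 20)1hb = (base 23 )19f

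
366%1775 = 366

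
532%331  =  201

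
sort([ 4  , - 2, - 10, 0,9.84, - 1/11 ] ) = [ - 10, - 2, - 1/11, 0,4, 9.84]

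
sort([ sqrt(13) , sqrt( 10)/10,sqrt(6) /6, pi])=[sqrt(10)/10 , sqrt ( 6 )/6, pi, sqrt(13)]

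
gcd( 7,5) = 1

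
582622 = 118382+464240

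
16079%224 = 175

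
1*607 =607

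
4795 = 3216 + 1579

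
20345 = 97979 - 77634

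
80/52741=80/52741 = 0.00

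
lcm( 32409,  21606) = 64818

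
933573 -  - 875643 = 1809216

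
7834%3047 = 1740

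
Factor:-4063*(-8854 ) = 2^1*17^1* 19^1*233^1 * 239^1 =35973802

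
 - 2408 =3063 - 5471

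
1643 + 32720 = 34363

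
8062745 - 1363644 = 6699101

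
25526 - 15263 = 10263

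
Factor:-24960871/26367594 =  - 2^(-1 ) * 3^ ( - 1 )*11^( - 2) * 13^1 * 131^1*14657^1*36319^(-1) 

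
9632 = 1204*8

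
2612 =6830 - 4218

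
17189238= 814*21117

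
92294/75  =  1230 + 44/75 = 1230.59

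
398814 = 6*66469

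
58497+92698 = 151195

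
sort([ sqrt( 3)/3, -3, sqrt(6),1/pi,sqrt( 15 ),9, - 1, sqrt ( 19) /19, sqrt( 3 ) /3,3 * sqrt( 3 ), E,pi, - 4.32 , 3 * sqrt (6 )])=[ - 4.32, - 3, -1 , sqrt( 19)/19,  1/pi,  sqrt(3) /3, sqrt(3)/3, sqrt( 6), E , pi,sqrt( 15) , 3*sqrt( 3), 3*sqrt(  6), 9] 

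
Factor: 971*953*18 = 2^1*3^2*953^1*971^1 = 16656534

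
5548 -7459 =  - 1911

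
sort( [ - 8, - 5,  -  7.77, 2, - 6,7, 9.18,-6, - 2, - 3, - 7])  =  [ - 8, - 7.77, - 7, - 6, - 6, - 5, - 3, - 2 , 2,7, 9.18]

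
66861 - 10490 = 56371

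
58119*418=24293742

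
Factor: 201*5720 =1149720 = 2^3*3^1*5^1 * 11^1 * 13^1*67^1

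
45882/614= 22941/307 = 74.73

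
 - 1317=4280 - 5597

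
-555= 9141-9696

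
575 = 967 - 392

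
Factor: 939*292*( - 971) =-266236548 = - 2^2*3^1*73^1*313^1*971^1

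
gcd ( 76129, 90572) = 1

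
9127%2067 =859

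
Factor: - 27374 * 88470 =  - 2^2 * 3^2*5^1 * 983^1*13687^1 =- 2421777780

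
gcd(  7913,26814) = 41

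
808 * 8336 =6735488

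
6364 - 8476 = - 2112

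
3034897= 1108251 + 1926646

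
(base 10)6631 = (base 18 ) 1287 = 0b1100111100111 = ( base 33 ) 62V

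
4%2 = 0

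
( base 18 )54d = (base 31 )1o0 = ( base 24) 2n1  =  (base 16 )6A9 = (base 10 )1705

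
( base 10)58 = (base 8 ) 72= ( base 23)2c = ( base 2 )111010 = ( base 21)2G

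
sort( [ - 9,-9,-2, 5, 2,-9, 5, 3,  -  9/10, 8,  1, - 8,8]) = [ -9, - 9,  -  9,  -  8 , - 2, - 9/10, 1, 2, 3, 5,5, 8, 8]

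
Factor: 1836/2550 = 18/25 = 2^1*3^2*5^(-2) 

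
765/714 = 15/14 = 1.07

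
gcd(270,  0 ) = 270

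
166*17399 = 2888234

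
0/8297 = 0 = 0.00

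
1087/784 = 1087/784 = 1.39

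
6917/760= 9 + 77/760 = 9.10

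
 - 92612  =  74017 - 166629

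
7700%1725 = 800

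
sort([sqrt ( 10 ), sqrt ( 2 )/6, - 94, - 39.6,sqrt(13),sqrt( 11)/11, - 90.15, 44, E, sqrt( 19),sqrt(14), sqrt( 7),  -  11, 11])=[ -94, - 90.15, -39.6, - 11, sqrt( 2) /6, sqrt( 11 )/11, sqrt(7) , E, sqrt(10), sqrt( 13), sqrt( 14 ), sqrt(19 ), 11, 44]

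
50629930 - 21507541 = 29122389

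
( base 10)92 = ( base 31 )2u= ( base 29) 35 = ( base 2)1011100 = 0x5C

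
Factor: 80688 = 2^4*3^1 * 41^2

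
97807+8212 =106019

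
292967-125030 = 167937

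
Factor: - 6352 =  - 2^4*397^1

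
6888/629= 10+598/629 = 10.95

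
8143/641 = 8143/641  =  12.70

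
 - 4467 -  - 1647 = - 2820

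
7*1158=8106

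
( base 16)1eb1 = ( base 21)hh3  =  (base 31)85E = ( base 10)7857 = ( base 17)1A33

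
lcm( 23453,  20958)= 985026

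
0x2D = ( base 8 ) 55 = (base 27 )1I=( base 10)45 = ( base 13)36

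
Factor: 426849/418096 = 2^( - 4 )*3^1 * 7^ ( - 1 )*263^1 * 541^1 *3733^ (-1 )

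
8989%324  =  241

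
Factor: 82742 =2^1 * 11^1*3761^1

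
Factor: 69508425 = 3^1*5^2*7^1*43^1*3079^1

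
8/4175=8/4175=0.00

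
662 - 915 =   -  253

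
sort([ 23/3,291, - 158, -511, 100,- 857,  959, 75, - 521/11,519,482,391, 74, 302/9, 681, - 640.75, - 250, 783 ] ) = [ - 857, - 640.75, - 511, - 250, - 158, - 521/11,23/3,  302/9, 74,75, 100, 291,391, 482,519,681,783 , 959]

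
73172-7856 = 65316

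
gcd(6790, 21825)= 485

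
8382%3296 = 1790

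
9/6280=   9/6280 = 0.00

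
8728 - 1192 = 7536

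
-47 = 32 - 79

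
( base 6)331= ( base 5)1002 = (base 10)127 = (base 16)7F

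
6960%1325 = 335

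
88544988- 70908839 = 17636149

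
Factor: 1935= 3^2*5^1*43^1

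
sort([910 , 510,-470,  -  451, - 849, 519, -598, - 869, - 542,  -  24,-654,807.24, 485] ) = [ - 869, - 849 ,  -  654,-598, - 542, - 470,-451, - 24,  485 , 510, 519,807.24, 910]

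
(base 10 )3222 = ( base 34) 2QQ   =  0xC96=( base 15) E4C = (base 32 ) 34M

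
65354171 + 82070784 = 147424955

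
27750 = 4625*6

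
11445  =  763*15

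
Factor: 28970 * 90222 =2^2*3^1 *5^1*11^1*1367^1*2897^1 = 2613731340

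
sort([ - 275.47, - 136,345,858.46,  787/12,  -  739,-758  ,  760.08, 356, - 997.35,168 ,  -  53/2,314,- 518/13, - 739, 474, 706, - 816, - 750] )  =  [ - 997.35,-816,-758, -750,  -  739 , -739,  -  275.47, - 136,-518/13,- 53/2 , 787/12,  168,314, 345,356,474,706,  760.08, 858.46] 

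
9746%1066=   152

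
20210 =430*47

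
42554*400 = 17021600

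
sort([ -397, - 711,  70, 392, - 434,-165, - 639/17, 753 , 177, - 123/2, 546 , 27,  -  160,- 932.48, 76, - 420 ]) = [ - 932.48, - 711, - 434, - 420, - 397, - 165, - 160,- 123/2,-639/17, 27, 70,76,177, 392, 546,753] 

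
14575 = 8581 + 5994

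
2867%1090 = 687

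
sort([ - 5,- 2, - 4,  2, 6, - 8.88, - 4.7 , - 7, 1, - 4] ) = [ - 8.88 , - 7 , - 5,-4.7, - 4  ,  -  4, - 2,1, 2,6 ] 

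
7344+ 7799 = 15143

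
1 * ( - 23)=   -  23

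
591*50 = 29550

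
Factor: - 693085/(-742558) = 2^(  -  1)*5^1*19^( - 1)*19541^( - 1 )*138617^1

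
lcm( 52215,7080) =417720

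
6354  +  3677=10031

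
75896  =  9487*8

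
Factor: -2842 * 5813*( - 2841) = 2^1*3^1 * 7^2*29^1*947^1*5813^1=46934871186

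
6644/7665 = 6644/7665 = 0.87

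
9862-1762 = 8100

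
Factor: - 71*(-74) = 2^1  *  37^1*71^1 = 5254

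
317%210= 107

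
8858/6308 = 4429/3154 = 1.40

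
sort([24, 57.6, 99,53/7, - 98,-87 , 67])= [ - 98, - 87,53/7,  24 , 57.6,67,  99] 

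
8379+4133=12512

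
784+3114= 3898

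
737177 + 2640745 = 3377922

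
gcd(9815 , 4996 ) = 1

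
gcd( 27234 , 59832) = 18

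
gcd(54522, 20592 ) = 234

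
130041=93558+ 36483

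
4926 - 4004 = 922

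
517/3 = 172 + 1/3 =172.33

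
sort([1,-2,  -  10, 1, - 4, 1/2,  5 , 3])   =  [ - 10, - 4, - 2, 1/2,1,  1,3,5]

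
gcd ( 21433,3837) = 1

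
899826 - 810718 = 89108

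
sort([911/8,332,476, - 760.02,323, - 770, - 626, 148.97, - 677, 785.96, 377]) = [  -  770,-760.02, - 677,-626,911/8,148.97,323, 332,  377, 476,785.96 ] 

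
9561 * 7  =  66927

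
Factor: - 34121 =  - 149^1*229^1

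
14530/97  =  149 + 77/97 = 149.79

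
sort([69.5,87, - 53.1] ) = [ - 53.1,69.5, 87 ] 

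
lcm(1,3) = 3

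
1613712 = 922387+691325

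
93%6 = 3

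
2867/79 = 2867/79=36.29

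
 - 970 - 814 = - 1784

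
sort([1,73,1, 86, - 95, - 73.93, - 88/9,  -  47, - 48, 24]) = [ - 95, - 73.93 , - 48, - 47,-88/9, 1,1, 24,  73,86 ] 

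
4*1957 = 7828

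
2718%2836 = 2718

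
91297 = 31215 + 60082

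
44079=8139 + 35940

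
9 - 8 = 1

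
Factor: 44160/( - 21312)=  - 2^1*3^(  -  1 ) * 5^1*23^1* 37^( - 1)=- 230/111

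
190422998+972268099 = 1162691097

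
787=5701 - 4914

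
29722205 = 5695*5219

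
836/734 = 1 + 51/367 =1.14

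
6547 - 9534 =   -  2987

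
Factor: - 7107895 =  - 5^1*281^1*5059^1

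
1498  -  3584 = - 2086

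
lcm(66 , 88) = 264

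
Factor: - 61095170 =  - 2^1*5^1*29^1*191^1* 1103^1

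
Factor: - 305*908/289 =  - 2^2*5^1*17^ ( - 2)*61^1*227^1 = - 276940/289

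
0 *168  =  0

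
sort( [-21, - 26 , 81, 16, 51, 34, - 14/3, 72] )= [-26, - 21,-14/3,  16  ,  34, 51, 72, 81] 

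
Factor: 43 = 43^1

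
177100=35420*5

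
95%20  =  15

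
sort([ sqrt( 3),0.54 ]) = [ 0.54,sqrt(3 ) ] 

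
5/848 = 5/848 = 0.01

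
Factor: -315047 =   -  315047^1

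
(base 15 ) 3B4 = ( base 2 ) 1101001100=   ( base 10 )844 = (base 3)1011021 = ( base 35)o4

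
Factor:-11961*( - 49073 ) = 586962153 = 3^3*31^1*443^1*1583^1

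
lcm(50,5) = 50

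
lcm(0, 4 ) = 0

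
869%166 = 39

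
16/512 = 1/32 = 0.03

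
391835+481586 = 873421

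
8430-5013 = 3417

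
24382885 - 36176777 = -11793892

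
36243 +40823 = 77066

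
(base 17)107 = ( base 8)450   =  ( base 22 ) DA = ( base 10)296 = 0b100101000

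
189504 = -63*(  -  3008)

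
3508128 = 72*48724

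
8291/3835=8291/3835 = 2.16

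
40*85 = 3400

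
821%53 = 26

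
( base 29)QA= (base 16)2fc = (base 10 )764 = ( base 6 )3312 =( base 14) 3C8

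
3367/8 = 420 + 7/8 = 420.88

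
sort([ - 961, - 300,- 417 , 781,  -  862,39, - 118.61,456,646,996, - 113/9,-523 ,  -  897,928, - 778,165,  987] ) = [ - 961,-897, - 862 , -778, - 523 , - 417,  -  300, - 118.61,  -  113/9,39,  165,456, 646,781, 928,987,996]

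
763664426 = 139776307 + 623888119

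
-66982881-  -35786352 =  - 31196529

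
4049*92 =372508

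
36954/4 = 18477/2 = 9238.50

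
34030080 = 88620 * 384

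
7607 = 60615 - 53008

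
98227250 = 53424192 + 44803058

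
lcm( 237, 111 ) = 8769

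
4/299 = 4/299 = 0.01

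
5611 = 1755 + 3856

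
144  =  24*6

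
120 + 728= 848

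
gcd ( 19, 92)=1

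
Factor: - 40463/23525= - 43/25  =  - 5^ ( - 2) *43^1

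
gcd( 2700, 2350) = 50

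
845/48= 17 + 29/48 = 17.60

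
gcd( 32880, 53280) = 240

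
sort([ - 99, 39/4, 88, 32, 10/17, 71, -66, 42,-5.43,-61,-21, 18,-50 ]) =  [-99, - 66, - 61, - 50,-21,-5.43,10/17, 39/4, 18, 32,42, 71, 88 ]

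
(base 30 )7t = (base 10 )239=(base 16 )ef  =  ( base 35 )6t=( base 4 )3233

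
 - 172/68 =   -  43/17 = - 2.53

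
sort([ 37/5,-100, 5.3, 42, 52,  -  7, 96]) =[ - 100 ,- 7,5.3, 37/5, 42, 52,96] 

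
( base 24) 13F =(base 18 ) 20f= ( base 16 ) 297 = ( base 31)LC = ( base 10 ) 663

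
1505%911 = 594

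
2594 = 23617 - 21023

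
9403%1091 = 675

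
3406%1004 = 394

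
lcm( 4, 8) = 8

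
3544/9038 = 1772/4519 = 0.39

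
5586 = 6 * 931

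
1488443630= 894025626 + 594418004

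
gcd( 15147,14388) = 33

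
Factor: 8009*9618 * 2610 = 201049766820 = 2^2*3^3*5^1*7^1*29^1*229^1*8009^1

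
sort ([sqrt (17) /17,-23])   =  [-23,sqrt( 17 )/17]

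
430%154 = 122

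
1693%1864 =1693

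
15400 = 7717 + 7683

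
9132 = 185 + 8947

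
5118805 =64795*79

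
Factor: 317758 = 2^1*7^1*22697^1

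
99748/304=328 + 9/76= 328.12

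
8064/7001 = 1+1063/7001  =  1.15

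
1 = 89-88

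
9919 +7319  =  17238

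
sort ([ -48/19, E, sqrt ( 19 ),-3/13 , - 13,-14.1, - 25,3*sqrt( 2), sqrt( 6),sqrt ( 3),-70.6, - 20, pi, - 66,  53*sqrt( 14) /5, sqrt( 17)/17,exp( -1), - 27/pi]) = [ - 70.6, - 66 , - 25, - 20,-14.1,-13, -27/pi, - 48/19 ,  -  3/13,sqrt ( 17) /17,  exp(-1),sqrt(3), sqrt (6)  ,  E, pi, 3*sqrt(2), sqrt( 19)  ,  53*sqrt( 14) /5] 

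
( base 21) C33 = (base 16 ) 14ee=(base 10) 5358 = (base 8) 12356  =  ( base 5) 132413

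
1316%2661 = 1316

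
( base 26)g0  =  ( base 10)416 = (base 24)h8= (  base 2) 110100000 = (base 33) ck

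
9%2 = 1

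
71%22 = 5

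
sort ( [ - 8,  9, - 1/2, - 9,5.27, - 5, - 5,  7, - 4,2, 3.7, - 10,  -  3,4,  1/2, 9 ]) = [ - 10, - 9, - 8, - 5, - 5, - 4, - 3, - 1/2,1/2, 2, 3.7 , 4,5.27,7 , 9,9 ] 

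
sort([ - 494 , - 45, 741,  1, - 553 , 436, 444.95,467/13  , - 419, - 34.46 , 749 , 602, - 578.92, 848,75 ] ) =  [ - 578.92 , -553, - 494, - 419,  -  45, - 34.46, 1, 467/13,75, 436,  444.95,602 , 741,  749,848 ]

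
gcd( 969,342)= 57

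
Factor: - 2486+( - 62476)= - 2^1*3^4*401^1 =-  64962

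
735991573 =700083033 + 35908540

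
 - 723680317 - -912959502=189279185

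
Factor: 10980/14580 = 3^(- 4)*61^1= 61/81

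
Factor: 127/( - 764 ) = - 2^( - 2) *127^1 * 191^ ( - 1) 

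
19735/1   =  19735=19735.00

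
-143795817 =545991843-689787660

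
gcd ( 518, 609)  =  7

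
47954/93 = 515  +  59/93 = 515.63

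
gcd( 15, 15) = 15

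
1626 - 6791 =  - 5165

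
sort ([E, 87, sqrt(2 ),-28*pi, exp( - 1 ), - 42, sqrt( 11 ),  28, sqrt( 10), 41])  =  [ - 28*pi,- 42, exp(- 1),sqrt(2 ),E,sqrt(10),sqrt(11 ), 28,  41,87 ]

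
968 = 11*88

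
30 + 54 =84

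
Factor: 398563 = 11^1*19^1 * 1907^1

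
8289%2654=327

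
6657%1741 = 1434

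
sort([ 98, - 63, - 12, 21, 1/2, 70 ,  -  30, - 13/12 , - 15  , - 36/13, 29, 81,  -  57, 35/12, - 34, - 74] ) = [ - 74, - 63, - 57, - 34,-30, - 15, - 12, - 36/13, - 13/12, 1/2, 35/12, 21,29,  70, 81,  98]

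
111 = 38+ 73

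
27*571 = 15417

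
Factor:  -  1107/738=- 2^(-1 )*3^1 = - 3/2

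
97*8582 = 832454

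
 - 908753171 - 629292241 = -1538045412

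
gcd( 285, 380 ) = 95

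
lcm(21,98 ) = 294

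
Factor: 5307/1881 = 1769/627= 3^( - 1)*11^( - 1 )*19^(  -  1)*29^1*61^1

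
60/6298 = 30/3149  =  0.01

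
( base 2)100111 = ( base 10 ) 39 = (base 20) 1j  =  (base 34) 15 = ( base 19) 21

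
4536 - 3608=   928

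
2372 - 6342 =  - 3970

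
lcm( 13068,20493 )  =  901692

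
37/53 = 37/53=0.70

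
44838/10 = 4483 + 4/5 = 4483.80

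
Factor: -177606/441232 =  - 2^( - 3)*3^3*13^1 *109^(-1 ) = - 351/872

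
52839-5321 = 47518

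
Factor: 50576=2^4*29^1*109^1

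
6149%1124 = 529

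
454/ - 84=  - 6 + 25/42= - 5.40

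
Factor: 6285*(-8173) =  - 3^1*5^1*11^1*419^1*743^1=- 51367305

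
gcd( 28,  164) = 4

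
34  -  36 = - 2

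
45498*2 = 90996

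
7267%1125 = 517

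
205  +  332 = 537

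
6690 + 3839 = 10529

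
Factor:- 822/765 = - 2^1*3^( -1 )*5^( - 1 )*17^(-1 )*137^1 = -274/255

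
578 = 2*289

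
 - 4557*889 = -4051173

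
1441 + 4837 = 6278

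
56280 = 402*140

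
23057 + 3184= 26241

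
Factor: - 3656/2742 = -2^2*3^( - 1) = - 4/3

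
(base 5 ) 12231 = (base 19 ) 2BA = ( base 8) 1655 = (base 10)941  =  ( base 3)1021212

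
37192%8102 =4784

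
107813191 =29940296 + 77872895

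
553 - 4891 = -4338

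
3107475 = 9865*315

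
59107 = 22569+36538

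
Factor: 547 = 547^1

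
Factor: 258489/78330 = 33/10  =  2^( - 1 ) *3^1*5^(-1 )*11^1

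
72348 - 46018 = 26330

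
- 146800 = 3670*( - 40 )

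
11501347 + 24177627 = 35678974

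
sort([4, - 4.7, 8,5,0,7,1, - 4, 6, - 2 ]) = [ - 4.7, - 4,- 2,0, 1,  4,5 , 6, 7,8 ] 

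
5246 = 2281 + 2965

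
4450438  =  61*72958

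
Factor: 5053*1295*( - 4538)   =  -2^1*5^1*7^1*31^1*37^1*163^1 *2269^1 =- 29695015630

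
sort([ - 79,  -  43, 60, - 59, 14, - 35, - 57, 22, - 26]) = [ - 79, - 59, - 57, - 43,- 35, - 26, 14, 22, 60] 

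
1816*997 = 1810552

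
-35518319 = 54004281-89522600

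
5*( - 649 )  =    -  3245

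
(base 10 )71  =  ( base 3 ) 2122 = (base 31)29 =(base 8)107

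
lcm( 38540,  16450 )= 1348900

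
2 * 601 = 1202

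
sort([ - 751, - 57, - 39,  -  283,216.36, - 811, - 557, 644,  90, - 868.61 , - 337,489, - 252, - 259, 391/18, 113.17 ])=[ -868.61, - 811, - 751, - 557, - 337, - 283,-259,  -  252, - 57, - 39, 391/18, 90,113.17, 216.36, 489, 644 ]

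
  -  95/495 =  -  19/99 = - 0.19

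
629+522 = 1151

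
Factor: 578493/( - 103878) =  - 2^( - 1 )*17^1*19^1*29^( - 1) = -323/58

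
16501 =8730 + 7771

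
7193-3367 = 3826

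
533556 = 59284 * 9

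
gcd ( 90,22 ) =2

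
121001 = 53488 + 67513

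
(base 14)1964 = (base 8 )10764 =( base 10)4596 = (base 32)4fk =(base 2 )1000111110100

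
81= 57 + 24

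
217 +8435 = 8652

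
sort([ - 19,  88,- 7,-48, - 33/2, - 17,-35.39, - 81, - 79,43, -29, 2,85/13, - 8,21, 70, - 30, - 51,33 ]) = [ - 81, - 79, - 51, - 48, - 35.39, - 30,  -  29, - 19, - 17, - 33/2, - 8,- 7, 2,85/13,21 , 33,43,  70,  88] 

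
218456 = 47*4648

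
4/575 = 4/575 = 0.01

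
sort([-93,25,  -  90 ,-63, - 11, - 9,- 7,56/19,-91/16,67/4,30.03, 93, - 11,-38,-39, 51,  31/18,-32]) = [  -  93, - 90, - 63, - 39, - 38,- 32, -11,  -  11,-9, - 7 , - 91/16, 31/18,56/19,67/4, 25,  30.03, 51,93]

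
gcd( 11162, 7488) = 2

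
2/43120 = 1/21560 = 0.00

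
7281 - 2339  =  4942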